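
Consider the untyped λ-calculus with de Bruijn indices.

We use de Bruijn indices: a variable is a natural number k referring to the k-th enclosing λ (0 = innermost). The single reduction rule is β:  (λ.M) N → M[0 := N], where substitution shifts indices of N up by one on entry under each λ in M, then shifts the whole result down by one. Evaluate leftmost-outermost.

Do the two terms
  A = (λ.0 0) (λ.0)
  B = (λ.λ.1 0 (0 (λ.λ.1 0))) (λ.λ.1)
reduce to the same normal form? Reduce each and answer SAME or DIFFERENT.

Term A:
  start: (λ.0 0) (λ.0)
  →1  (λ.0) (λ.0)
  →2  λ.0

Term B:
  start: (λ.λ.1 0 (0 (λ.λ.1 0))) (λ.λ.1)
  →1  λ.(λ.λ.1) 0 (0 (λ.λ.1 0))
  →2  λ.(λ.1) (0 (λ.λ.1 0))
  →3  λ.0

Answer: SAME — A ⇓ λ.0, B ⇓ λ.0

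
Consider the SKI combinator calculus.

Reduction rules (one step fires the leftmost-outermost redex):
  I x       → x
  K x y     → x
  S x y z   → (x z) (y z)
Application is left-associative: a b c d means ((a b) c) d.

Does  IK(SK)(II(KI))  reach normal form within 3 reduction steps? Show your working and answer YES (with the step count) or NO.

  start: IK(SK)(II(KI))
  [1] K(SK)(II(KI))
  [2] SK

Answer: YES — reaches normal form SK in 2 ≤ 3 steps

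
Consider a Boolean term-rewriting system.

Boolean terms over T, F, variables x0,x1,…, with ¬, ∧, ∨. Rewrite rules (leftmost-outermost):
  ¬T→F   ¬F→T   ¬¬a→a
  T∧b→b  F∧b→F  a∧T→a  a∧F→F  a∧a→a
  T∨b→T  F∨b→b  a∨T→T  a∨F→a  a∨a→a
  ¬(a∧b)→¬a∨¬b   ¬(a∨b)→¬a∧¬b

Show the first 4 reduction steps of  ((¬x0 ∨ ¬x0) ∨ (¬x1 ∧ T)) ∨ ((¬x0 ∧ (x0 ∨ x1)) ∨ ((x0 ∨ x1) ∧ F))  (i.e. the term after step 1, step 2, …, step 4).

  start: ((¬x0 ∨ ¬x0) ∨ (¬x1 ∧ T)) ∨ ((¬x0 ∧ (x0 ∨ x1)) ∨ ((x0 ∨ x1) ∧ F))
  →1  (¬x0 ∨ (¬x1 ∧ T)) ∨ ((¬x0 ∧ (x0 ∨ x1)) ∨ ((x0 ∨ x1) ∧ F))
  →2  (¬x0 ∨ ¬x1) ∨ ((¬x0 ∧ (x0 ∨ x1)) ∨ ((x0 ∨ x1) ∧ F))
  →3  (¬x0 ∨ ¬x1) ∨ ((¬x0 ∧ (x0 ∨ x1)) ∨ F)
  →4  (¬x0 ∨ ¬x1) ∨ (¬x0 ∧ (x0 ∨ x1))

Answer: after 4 steps: (¬x0 ∨ ¬x1) ∨ (¬x0 ∧ (x0 ∨ x1))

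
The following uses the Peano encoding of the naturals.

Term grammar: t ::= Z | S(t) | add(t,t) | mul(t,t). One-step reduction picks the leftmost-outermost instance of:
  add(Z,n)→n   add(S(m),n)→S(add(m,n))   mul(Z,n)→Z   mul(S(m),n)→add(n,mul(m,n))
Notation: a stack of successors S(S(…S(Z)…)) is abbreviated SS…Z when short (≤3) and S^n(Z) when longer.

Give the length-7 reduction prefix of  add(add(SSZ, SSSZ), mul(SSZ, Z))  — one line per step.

Answer: after 7 steps: S(S(S(S(add(SZ, mul(SSZ, Z))))))

Reduction:
  start: add(add(SSZ, SSSZ), mul(SSZ, Z))
  →1  add(S(add(SZ, SSSZ)), mul(SSZ, Z))
  →2  S(add(add(SZ, SSSZ), mul(SSZ, Z)))
  →3  S(add(S(add(Z, SSSZ)), mul(SSZ, Z)))
  →4  S(S(add(add(Z, SSSZ), mul(SSZ, Z))))
  →5  S(S(add(SSSZ, mul(SSZ, Z))))
  →6  S(S(S(add(SSZ, mul(SSZ, Z)))))
  →7  S(S(S(S(add(SZ, mul(SSZ, Z))))))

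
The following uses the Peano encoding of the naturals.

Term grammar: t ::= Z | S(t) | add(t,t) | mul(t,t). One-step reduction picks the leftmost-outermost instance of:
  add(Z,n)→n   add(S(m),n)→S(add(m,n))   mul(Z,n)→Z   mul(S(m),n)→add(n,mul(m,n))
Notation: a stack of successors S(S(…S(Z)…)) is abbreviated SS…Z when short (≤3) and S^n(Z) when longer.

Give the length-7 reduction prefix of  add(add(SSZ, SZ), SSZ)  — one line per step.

  start: add(add(SSZ, SZ), SSZ)
  [1] add(S(add(SZ, SZ)), SSZ)
  [2] S(add(add(SZ, SZ), SSZ))
  [3] S(add(S(add(Z, SZ)), SSZ))
  [4] S(S(add(add(Z, SZ), SSZ)))
  [5] S(S(add(SZ, SSZ)))
  [6] S(S(S(add(Z, SSZ))))
  [7] S^5(Z)

Answer: after 7 steps: S^5(Z)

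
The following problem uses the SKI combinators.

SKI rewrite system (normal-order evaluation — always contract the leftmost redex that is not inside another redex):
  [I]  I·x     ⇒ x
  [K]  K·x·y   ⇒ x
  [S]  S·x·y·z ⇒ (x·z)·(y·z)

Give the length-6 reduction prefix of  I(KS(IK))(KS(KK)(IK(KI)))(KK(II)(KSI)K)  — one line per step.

  start: I(KS(IK))(KS(KK)(IK(KI)))(KK(II)(KSI)K)
  →1  KS(IK)(KS(KK)(IK(KI)))(KK(II)(KSI)K)
  →2  S(KS(KK)(IK(KI)))(KK(II)(KSI)K)
  →3  S(S(IK(KI)))(KK(II)(KSI)K)
  →4  S(S(K(KI)))(KK(II)(KSI)K)
  →5  S(S(K(KI)))(K(KSI)K)
  →6  S(S(K(KI)))(KSI)

Answer: after 6 steps: S(S(K(KI)))(KSI)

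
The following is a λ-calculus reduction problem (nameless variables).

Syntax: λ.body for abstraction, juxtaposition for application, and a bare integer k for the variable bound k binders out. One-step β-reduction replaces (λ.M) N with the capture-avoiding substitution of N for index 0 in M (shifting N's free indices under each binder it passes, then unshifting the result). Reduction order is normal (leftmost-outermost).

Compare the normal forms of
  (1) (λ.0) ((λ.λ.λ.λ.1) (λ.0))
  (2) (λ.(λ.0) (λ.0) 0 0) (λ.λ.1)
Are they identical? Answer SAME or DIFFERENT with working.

Answer: SAME — A ⇓ λ.λ.λ.1, B ⇓ λ.λ.λ.1

Reduction:
Term A:
  start: (λ.0) ((λ.λ.λ.λ.1) (λ.0))
  →1  (λ.λ.λ.λ.1) (λ.0)
  →2  λ.λ.λ.1

Term B:
  start: (λ.(λ.0) (λ.0) 0 0) (λ.λ.1)
  →1  (λ.0) (λ.0) (λ.λ.1) (λ.λ.1)
  →2  (λ.0) (λ.λ.1) (λ.λ.1)
  →3  (λ.λ.1) (λ.λ.1)
  →4  λ.λ.λ.1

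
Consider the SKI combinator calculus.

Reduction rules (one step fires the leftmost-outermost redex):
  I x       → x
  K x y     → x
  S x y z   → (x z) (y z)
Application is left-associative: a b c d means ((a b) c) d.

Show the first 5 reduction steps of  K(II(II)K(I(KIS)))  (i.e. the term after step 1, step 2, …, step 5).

Answer: after 5 steps: K(K(KIS))

Reduction:
  start: K(II(II)K(I(KIS)))
  step 1: K(I(II)K(I(KIS)))
  step 2: K(IIK(I(KIS)))
  step 3: K(IK(I(KIS)))
  step 4: K(K(I(KIS)))
  step 5: K(K(KIS))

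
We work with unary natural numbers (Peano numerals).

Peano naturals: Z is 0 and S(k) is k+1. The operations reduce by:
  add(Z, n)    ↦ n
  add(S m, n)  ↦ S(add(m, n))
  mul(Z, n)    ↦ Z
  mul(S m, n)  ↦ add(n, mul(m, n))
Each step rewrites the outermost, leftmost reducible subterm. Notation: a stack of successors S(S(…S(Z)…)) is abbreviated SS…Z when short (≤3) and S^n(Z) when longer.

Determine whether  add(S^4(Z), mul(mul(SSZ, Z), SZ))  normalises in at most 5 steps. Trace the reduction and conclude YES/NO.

  start: add(S^4(Z), mul(mul(SSZ, Z), SZ))
  →1  S(add(SSSZ, mul(mul(SSZ, Z), SZ)))
  →2  S(S(add(SSZ, mul(mul(SSZ, Z), SZ))))
  →3  S(S(S(add(SZ, mul(mul(SSZ, Z), SZ)))))
  →4  S(S(S(S(add(Z, mul(mul(SSZ, Z), SZ))))))
  →5  S(S(S(S(mul(mul(SSZ, Z), SZ)))))

Answer: NO — after 5 steps the term is S(S(S(S(mul(mul(SSZ, Z), SZ))))), not yet normal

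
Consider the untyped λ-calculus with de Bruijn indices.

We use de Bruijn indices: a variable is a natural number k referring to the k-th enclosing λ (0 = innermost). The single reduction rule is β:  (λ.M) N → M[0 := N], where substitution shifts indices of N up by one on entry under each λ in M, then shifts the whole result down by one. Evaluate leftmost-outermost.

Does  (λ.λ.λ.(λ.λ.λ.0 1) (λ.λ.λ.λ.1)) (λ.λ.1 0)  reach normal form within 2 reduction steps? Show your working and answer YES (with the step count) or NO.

  start: (λ.λ.λ.(λ.λ.λ.0 1) (λ.λ.λ.λ.1)) (λ.λ.1 0)
  [1] λ.λ.(λ.λ.λ.0 1) (λ.λ.λ.λ.1)
  [2] λ.λ.λ.λ.0 1

Answer: YES — reaches normal form λ.λ.λ.λ.0 1 in 2 ≤ 2 steps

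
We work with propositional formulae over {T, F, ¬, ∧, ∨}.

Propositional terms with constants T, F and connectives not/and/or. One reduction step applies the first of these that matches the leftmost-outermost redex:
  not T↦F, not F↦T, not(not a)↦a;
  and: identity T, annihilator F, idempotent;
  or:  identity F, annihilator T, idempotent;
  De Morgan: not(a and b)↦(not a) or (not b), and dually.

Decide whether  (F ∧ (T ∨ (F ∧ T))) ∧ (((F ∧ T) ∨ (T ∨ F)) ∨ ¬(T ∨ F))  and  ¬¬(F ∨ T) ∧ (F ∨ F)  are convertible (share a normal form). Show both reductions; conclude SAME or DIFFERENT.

Answer: SAME — A ⇓ F, B ⇓ F

Working:
Term A:
  start: (F ∧ (T ∨ (F ∧ T))) ∧ (((F ∧ T) ∨ (T ∨ F)) ∨ ¬(T ∨ F))
  →1  F ∧ (((F ∧ T) ∨ (T ∨ F)) ∨ ¬(T ∨ F))
  →2  F

Term B:
  start: ¬¬(F ∨ T) ∧ (F ∨ F)
  →1  (F ∨ T) ∧ (F ∨ F)
  →2  T ∧ (F ∨ F)
  →3  F ∨ F
  →4  F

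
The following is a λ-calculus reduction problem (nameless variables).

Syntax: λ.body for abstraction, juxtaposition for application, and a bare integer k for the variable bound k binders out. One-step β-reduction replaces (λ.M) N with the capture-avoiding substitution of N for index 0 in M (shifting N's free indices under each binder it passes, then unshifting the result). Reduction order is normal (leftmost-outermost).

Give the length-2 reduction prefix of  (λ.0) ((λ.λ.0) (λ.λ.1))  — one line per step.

Answer: after 2 steps: λ.0

Reduction:
  start: (λ.0) ((λ.λ.0) (λ.λ.1))
  →1  (λ.λ.0) (λ.λ.1)
  →2  λ.0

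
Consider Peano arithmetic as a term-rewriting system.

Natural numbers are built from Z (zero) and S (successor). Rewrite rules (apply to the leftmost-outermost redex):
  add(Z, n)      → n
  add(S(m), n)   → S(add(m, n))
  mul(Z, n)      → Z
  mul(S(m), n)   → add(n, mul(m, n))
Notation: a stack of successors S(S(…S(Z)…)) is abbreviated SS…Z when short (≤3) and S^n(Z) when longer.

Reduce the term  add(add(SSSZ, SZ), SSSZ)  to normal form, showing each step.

  start: add(add(SSSZ, SZ), SSSZ)
  step 1: add(S(add(SSZ, SZ)), SSSZ)
  step 2: S(add(add(SSZ, SZ), SSSZ))
  step 3: S(add(S(add(SZ, SZ)), SSSZ))
  step 4: S(S(add(add(SZ, SZ), SSSZ)))
  step 5: S(S(add(S(add(Z, SZ)), SSSZ)))
  step 6: S(S(S(add(add(Z, SZ), SSSZ))))
  step 7: S(S(S(add(SZ, SSSZ))))
  step 8: S(S(S(S(add(Z, SSSZ)))))
  step 9: S^7(Z)

Answer: normal form = S^7(Z)  (in 9 steps)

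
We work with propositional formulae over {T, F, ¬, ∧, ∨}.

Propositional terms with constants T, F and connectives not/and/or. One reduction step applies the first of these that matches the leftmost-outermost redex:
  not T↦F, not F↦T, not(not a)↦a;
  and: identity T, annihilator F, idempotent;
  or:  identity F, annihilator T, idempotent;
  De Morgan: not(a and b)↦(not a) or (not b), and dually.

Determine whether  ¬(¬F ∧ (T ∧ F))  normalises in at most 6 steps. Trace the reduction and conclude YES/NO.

Answer: NO — after 6 steps the term is ¬F, not yet normal

Reduction:
  start: ¬(¬F ∧ (T ∧ F))
  step 1: ¬¬F ∨ ¬(T ∧ F)
  step 2: F ∨ ¬(T ∧ F)
  step 3: ¬(T ∧ F)
  step 4: ¬T ∨ ¬F
  step 5: F ∨ ¬F
  step 6: ¬F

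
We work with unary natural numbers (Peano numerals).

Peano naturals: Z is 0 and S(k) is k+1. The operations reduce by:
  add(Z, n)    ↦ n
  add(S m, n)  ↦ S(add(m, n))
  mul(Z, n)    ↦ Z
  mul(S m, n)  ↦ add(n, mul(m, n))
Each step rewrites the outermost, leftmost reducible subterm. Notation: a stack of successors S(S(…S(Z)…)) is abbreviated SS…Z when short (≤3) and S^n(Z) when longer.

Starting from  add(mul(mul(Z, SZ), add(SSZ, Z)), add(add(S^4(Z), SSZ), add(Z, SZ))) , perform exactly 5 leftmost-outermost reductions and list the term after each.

Answer: after 5 steps: S(add(add(SSSZ, SSZ), add(Z, SZ)))

Reduction:
  start: add(mul(mul(Z, SZ), add(SSZ, Z)), add(add(S^4(Z), SSZ), add(Z, SZ)))
  [1] add(mul(Z, add(SSZ, Z)), add(add(S^4(Z), SSZ), add(Z, SZ)))
  [2] add(Z, add(add(S^4(Z), SSZ), add(Z, SZ)))
  [3] add(add(S^4(Z), SSZ), add(Z, SZ))
  [4] add(S(add(SSSZ, SSZ)), add(Z, SZ))
  [5] S(add(add(SSSZ, SSZ), add(Z, SZ)))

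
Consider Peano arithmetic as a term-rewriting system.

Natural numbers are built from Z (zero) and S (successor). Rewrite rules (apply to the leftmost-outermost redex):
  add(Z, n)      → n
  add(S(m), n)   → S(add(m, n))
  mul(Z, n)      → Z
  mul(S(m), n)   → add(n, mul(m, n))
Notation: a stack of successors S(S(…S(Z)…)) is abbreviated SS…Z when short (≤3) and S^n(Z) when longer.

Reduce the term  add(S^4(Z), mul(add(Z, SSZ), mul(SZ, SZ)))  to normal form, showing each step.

  start: add(S^4(Z), mul(add(Z, SSZ), mul(SZ, SZ)))
  step 1: S(add(SSSZ, mul(add(Z, SSZ), mul(SZ, SZ))))
  step 2: S(S(add(SSZ, mul(add(Z, SSZ), mul(SZ, SZ)))))
  step 3: S(S(S(add(SZ, mul(add(Z, SSZ), mul(SZ, SZ))))))
  step 4: S(S(S(S(add(Z, mul(add(Z, SSZ), mul(SZ, SZ)))))))
  step 5: S(S(S(S(mul(add(Z, SSZ), mul(SZ, SZ))))))
  step 6: S(S(S(S(mul(SSZ, mul(SZ, SZ))))))
  step 7: S(S(S(S(add(mul(SZ, SZ), mul(SZ, mul(SZ, SZ)))))))
  step 8: S(S(S(S(add(add(SZ, mul(Z, SZ)), mul(SZ, mul(SZ, SZ)))))))
  step 9: S(S(S(S(add(S(add(Z, mul(Z, SZ))), mul(SZ, mul(SZ, SZ)))))))
  step 10: S(S(S(S(S(add(add(Z, mul(Z, SZ)), mul(SZ, mul(SZ, SZ))))))))
  step 11: S(S(S(S(S(add(mul(Z, SZ), mul(SZ, mul(SZ, SZ))))))))
  step 12: S(S(S(S(S(add(Z, mul(SZ, mul(SZ, SZ))))))))
  step 13: S(S(S(S(S(mul(SZ, mul(SZ, SZ)))))))
  step 14: S(S(S(S(S(add(mul(SZ, SZ), mul(Z, mul(SZ, SZ))))))))
  step 15: S(S(S(S(S(add(add(SZ, mul(Z, SZ)), mul(Z, mul(SZ, SZ))))))))
  step 16: S(S(S(S(S(add(S(add(Z, mul(Z, SZ))), mul(Z, mul(SZ, SZ))))))))
  step 17: S(S(S(S(S(S(add(add(Z, mul(Z, SZ)), mul(Z, mul(SZ, SZ)))))))))
  step 18: S(S(S(S(S(S(add(mul(Z, SZ), mul(Z, mul(SZ, SZ)))))))))
  step 19: S(S(S(S(S(S(add(Z, mul(Z, mul(SZ, SZ)))))))))
  step 20: S(S(S(S(S(S(mul(Z, mul(SZ, SZ))))))))
  step 21: S^6(Z)

Answer: normal form = S^6(Z)  (in 21 steps)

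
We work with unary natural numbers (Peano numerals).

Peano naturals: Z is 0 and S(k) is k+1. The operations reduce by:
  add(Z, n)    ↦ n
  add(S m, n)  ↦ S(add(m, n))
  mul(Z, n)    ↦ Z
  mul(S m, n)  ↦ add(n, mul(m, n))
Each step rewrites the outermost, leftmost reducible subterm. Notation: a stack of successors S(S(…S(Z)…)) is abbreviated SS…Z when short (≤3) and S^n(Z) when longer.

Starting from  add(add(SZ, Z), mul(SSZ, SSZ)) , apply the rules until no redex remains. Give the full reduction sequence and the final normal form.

Answer: normal form = S^5(Z)  (in 13 steps)

Working:
  start: add(add(SZ, Z), mul(SSZ, SSZ))
  step 1: add(S(add(Z, Z)), mul(SSZ, SSZ))
  step 2: S(add(add(Z, Z), mul(SSZ, SSZ)))
  step 3: S(add(Z, mul(SSZ, SSZ)))
  step 4: S(mul(SSZ, SSZ))
  step 5: S(add(SSZ, mul(SZ, SSZ)))
  step 6: S(S(add(SZ, mul(SZ, SSZ))))
  step 7: S(S(S(add(Z, mul(SZ, SSZ)))))
  step 8: S(S(S(mul(SZ, SSZ))))
  step 9: S(S(S(add(SSZ, mul(Z, SSZ)))))
  step 10: S(S(S(S(add(SZ, mul(Z, SSZ))))))
  step 11: S(S(S(S(S(add(Z, mul(Z, SSZ)))))))
  step 12: S(S(S(S(S(mul(Z, SSZ))))))
  step 13: S^5(Z)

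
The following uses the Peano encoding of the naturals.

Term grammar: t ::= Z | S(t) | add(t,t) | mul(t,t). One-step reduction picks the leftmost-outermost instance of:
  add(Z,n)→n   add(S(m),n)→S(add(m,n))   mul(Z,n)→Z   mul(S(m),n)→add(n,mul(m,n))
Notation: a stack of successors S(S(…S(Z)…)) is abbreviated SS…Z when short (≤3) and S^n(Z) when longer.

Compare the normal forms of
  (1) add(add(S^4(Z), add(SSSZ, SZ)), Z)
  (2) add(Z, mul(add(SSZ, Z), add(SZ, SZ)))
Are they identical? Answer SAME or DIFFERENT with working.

Term A:
  start: add(add(S^4(Z), add(SSSZ, SZ)), Z)
  [1] add(S(add(SSSZ, add(SSSZ, SZ))), Z)
  [2] S(add(add(SSSZ, add(SSSZ, SZ)), Z))
  [3] S(add(S(add(SSZ, add(SSSZ, SZ))), Z))
  [4] S(S(add(add(SSZ, add(SSSZ, SZ)), Z)))
  [5] S(S(add(S(add(SZ, add(SSSZ, SZ))), Z)))
  [6] S(S(S(add(add(SZ, add(SSSZ, SZ)), Z))))
  [7] S(S(S(add(S(add(Z, add(SSSZ, SZ))), Z))))
  [8] S(S(S(S(add(add(Z, add(SSSZ, SZ)), Z)))))
  [9] S(S(S(S(add(add(SSSZ, SZ), Z)))))
  [10] S(S(S(S(add(S(add(SSZ, SZ)), Z)))))
  [11] S(S(S(S(S(add(add(SSZ, SZ), Z))))))
  [12] S(S(S(S(S(add(S(add(SZ, SZ)), Z))))))
  [13] S(S(S(S(S(S(add(add(SZ, SZ), Z)))))))
  [14] S(S(S(S(S(S(add(S(add(Z, SZ)), Z)))))))
  [15] S(S(S(S(S(S(S(add(add(Z, SZ), Z))))))))
  [16] S(S(S(S(S(S(S(add(SZ, Z))))))))
  [17] S(S(S(S(S(S(S(S(add(Z, Z)))))))))
  [18] S^8(Z)

Term B:
  start: add(Z, mul(add(SSZ, Z), add(SZ, SZ)))
  [1] mul(add(SSZ, Z), add(SZ, SZ))
  [2] mul(S(add(SZ, Z)), add(SZ, SZ))
  [3] add(add(SZ, SZ), mul(add(SZ, Z), add(SZ, SZ)))
  [4] add(S(add(Z, SZ)), mul(add(SZ, Z), add(SZ, SZ)))
  [5] S(add(add(Z, SZ), mul(add(SZ, Z), add(SZ, SZ))))
  [6] S(add(SZ, mul(add(SZ, Z), add(SZ, SZ))))
  [7] S(S(add(Z, mul(add(SZ, Z), add(SZ, SZ)))))
  [8] S(S(mul(add(SZ, Z), add(SZ, SZ))))
  [9] S(S(mul(S(add(Z, Z)), add(SZ, SZ))))
  [10] S(S(add(add(SZ, SZ), mul(add(Z, Z), add(SZ, SZ)))))
  [11] S(S(add(S(add(Z, SZ)), mul(add(Z, Z), add(SZ, SZ)))))
  [12] S(S(S(add(add(Z, SZ), mul(add(Z, Z), add(SZ, SZ))))))
  [13] S(S(S(add(SZ, mul(add(Z, Z), add(SZ, SZ))))))
  [14] S(S(S(S(add(Z, mul(add(Z, Z), add(SZ, SZ)))))))
  [15] S(S(S(S(mul(add(Z, Z), add(SZ, SZ))))))
  [16] S(S(S(S(mul(Z, add(SZ, SZ))))))
  [17] S^4(Z)

Answer: DIFFERENT — A ⇓ S^8(Z), B ⇓ S^4(Z)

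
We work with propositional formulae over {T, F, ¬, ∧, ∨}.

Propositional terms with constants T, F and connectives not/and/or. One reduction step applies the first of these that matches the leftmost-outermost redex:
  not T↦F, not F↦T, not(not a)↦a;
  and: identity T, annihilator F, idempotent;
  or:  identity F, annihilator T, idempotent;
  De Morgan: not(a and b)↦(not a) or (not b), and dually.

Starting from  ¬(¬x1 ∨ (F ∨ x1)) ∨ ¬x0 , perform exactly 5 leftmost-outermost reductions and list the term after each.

Answer: after 5 steps: (x1 ∧ ¬x1) ∨ ¬x0

Reduction:
  start: ¬(¬x1 ∨ (F ∨ x1)) ∨ ¬x0
  →1  (¬¬x1 ∧ ¬(F ∨ x1)) ∨ ¬x0
  →2  (x1 ∧ ¬(F ∨ x1)) ∨ ¬x0
  →3  (x1 ∧ (¬F ∧ ¬x1)) ∨ ¬x0
  →4  (x1 ∧ (T ∧ ¬x1)) ∨ ¬x0
  →5  (x1 ∧ ¬x1) ∨ ¬x0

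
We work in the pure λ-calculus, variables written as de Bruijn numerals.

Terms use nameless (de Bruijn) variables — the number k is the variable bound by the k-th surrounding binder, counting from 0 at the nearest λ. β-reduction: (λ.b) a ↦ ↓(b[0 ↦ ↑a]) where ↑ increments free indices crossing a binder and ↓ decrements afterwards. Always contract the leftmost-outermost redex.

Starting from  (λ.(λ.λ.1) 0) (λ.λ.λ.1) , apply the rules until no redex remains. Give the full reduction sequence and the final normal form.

Answer: normal form = λ.λ.λ.λ.1  (in 2 steps)

Reduction:
  start: (λ.(λ.λ.1) 0) (λ.λ.λ.1)
  →1  (λ.λ.1) (λ.λ.λ.1)
  →2  λ.λ.λ.λ.1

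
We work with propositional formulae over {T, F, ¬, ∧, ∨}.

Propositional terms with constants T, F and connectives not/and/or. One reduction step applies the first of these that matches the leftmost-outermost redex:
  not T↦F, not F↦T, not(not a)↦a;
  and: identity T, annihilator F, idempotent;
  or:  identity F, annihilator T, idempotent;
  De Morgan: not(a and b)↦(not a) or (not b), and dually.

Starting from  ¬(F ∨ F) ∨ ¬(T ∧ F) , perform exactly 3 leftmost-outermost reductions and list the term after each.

Answer: after 3 steps: T ∨ ¬(T ∧ F)

Reduction:
  start: ¬(F ∨ F) ∨ ¬(T ∧ F)
  step 1: (¬F ∧ ¬F) ∨ ¬(T ∧ F)
  step 2: ¬F ∨ ¬(T ∧ F)
  step 3: T ∨ ¬(T ∧ F)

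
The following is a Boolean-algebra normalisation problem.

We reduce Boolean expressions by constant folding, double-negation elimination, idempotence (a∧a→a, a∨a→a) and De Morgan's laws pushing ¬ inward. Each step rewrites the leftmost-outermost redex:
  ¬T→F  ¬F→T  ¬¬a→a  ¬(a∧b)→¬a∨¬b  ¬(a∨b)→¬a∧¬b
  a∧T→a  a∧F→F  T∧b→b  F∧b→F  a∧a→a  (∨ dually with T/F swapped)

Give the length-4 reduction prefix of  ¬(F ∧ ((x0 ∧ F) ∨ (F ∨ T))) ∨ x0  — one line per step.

  start: ¬(F ∧ ((x0 ∧ F) ∨ (F ∨ T))) ∨ x0
  [1] (¬F ∨ ¬((x0 ∧ F) ∨ (F ∨ T))) ∨ x0
  [2] (T ∨ ¬((x0 ∧ F) ∨ (F ∨ T))) ∨ x0
  [3] T ∨ x0
  [4] T

Answer: after 4 steps: T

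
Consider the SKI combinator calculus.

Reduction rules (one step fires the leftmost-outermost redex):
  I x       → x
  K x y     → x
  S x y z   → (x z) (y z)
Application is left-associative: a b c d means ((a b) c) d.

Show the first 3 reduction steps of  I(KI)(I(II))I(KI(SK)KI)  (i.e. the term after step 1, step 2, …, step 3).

Answer: after 3 steps: I(KI(SK)KI)

Working:
  start: I(KI)(I(II))I(KI(SK)KI)
  step 1: KI(I(II))I(KI(SK)KI)
  step 2: II(KI(SK)KI)
  step 3: I(KI(SK)KI)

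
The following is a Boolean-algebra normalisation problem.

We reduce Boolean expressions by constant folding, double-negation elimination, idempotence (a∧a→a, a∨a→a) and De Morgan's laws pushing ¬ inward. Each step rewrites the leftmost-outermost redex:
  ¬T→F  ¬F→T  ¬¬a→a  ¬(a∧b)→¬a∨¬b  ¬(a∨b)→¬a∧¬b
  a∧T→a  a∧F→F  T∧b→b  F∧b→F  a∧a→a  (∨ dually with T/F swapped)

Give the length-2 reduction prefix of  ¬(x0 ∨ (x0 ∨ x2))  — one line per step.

  start: ¬(x0 ∨ (x0 ∨ x2))
  step 1: ¬x0 ∧ ¬(x0 ∨ x2)
  step 2: ¬x0 ∧ (¬x0 ∧ ¬x2)

Answer: after 2 steps: ¬x0 ∧ (¬x0 ∧ ¬x2)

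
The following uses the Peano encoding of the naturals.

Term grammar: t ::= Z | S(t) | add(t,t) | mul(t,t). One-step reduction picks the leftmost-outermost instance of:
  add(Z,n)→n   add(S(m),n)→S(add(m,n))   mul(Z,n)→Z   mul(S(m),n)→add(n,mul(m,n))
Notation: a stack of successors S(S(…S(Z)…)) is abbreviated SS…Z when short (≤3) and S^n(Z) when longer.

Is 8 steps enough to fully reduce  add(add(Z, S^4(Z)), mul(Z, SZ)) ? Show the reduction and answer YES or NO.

Answer: YES — reaches normal form S^4(Z) in 7 ≤ 8 steps

Reduction:
  start: add(add(Z, S^4(Z)), mul(Z, SZ))
  →1  add(S^4(Z), mul(Z, SZ))
  →2  S(add(SSSZ, mul(Z, SZ)))
  →3  S(S(add(SSZ, mul(Z, SZ))))
  →4  S(S(S(add(SZ, mul(Z, SZ)))))
  →5  S(S(S(S(add(Z, mul(Z, SZ))))))
  →6  S(S(S(S(mul(Z, SZ)))))
  →7  S^4(Z)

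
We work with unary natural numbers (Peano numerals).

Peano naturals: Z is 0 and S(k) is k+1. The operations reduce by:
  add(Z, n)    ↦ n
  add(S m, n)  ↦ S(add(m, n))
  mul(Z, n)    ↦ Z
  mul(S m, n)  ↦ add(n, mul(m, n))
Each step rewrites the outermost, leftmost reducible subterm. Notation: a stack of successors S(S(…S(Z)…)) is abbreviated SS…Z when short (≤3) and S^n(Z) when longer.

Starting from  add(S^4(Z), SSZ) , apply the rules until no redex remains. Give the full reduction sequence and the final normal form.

Answer: normal form = S^6(Z)  (in 5 steps)

Working:
  start: add(S^4(Z), SSZ)
  →1  S(add(SSSZ, SSZ))
  →2  S(S(add(SSZ, SSZ)))
  →3  S(S(S(add(SZ, SSZ))))
  →4  S(S(S(S(add(Z, SSZ)))))
  →5  S^6(Z)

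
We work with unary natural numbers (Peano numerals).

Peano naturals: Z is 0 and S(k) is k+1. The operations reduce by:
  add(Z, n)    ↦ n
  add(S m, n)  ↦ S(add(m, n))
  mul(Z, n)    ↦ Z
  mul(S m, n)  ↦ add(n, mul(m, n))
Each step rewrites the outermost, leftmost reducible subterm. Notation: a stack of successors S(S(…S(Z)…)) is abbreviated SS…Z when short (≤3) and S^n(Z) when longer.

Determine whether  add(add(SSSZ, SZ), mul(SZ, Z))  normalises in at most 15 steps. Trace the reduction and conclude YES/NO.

Answer: YES — reaches normal form S^4(Z) in 12 ≤ 15 steps

Derivation:
  start: add(add(SSSZ, SZ), mul(SZ, Z))
  →1  add(S(add(SSZ, SZ)), mul(SZ, Z))
  →2  S(add(add(SSZ, SZ), mul(SZ, Z)))
  →3  S(add(S(add(SZ, SZ)), mul(SZ, Z)))
  →4  S(S(add(add(SZ, SZ), mul(SZ, Z))))
  →5  S(S(add(S(add(Z, SZ)), mul(SZ, Z))))
  →6  S(S(S(add(add(Z, SZ), mul(SZ, Z)))))
  →7  S(S(S(add(SZ, mul(SZ, Z)))))
  →8  S(S(S(S(add(Z, mul(SZ, Z))))))
  →9  S(S(S(S(mul(SZ, Z)))))
  →10  S(S(S(S(add(Z, mul(Z, Z))))))
  →11  S(S(S(S(mul(Z, Z)))))
  →12  S^4(Z)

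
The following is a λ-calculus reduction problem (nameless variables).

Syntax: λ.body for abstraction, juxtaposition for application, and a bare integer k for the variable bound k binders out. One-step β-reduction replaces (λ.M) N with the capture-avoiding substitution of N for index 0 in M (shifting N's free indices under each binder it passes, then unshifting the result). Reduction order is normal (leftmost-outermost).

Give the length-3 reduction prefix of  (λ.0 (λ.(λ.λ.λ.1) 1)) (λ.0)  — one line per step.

  start: (λ.0 (λ.(λ.λ.λ.1) 1)) (λ.0)
  →1  (λ.0) (λ.(λ.λ.λ.1) (λ.0))
  →2  λ.(λ.λ.λ.1) (λ.0)
  →3  λ.λ.λ.1

Answer: after 3 steps: λ.λ.λ.1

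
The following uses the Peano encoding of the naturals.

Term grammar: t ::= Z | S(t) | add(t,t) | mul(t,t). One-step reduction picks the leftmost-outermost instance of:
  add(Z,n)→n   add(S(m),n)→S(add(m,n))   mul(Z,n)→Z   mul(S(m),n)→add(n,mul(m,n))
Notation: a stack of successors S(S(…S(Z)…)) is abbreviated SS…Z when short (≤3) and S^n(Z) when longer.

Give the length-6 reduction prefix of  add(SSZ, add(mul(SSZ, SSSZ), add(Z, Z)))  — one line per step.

Answer: after 6 steps: S(S(S(add(add(SSZ, mul(SZ, SSSZ)), add(Z, Z)))))

Working:
  start: add(SSZ, add(mul(SSZ, SSSZ), add(Z, Z)))
  step 1: S(add(SZ, add(mul(SSZ, SSSZ), add(Z, Z))))
  step 2: S(S(add(Z, add(mul(SSZ, SSSZ), add(Z, Z)))))
  step 3: S(S(add(mul(SSZ, SSSZ), add(Z, Z))))
  step 4: S(S(add(add(SSSZ, mul(SZ, SSSZ)), add(Z, Z))))
  step 5: S(S(add(S(add(SSZ, mul(SZ, SSSZ))), add(Z, Z))))
  step 6: S(S(S(add(add(SSZ, mul(SZ, SSSZ)), add(Z, Z)))))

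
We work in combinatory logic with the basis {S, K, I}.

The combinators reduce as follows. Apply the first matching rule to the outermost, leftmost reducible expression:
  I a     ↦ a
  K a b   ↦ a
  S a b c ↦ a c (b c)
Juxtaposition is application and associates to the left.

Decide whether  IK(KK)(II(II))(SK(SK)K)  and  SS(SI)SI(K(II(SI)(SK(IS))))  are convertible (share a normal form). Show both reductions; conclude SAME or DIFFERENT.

Term A:
  start: IK(KK)(II(II))(SK(SK)K)
  step 1: K(KK)(II(II))(SK(SK)K)
  step 2: KK(SK(SK)K)
  step 3: K

Term B:
  start: SS(SI)SI(K(II(SI)(SK(IS))))
  step 1: SS(SIS)I(K(II(SI)(SK(IS))))
  step 2: SI(SISI)(K(II(SI)(SK(IS))))
  step 3: I(K(II(SI)(SK(IS))))(SISI(K(II(SI)(SK(IS)))))
  step 4: K(II(SI)(SK(IS)))(SISI(K(II(SI)(SK(IS)))))
  step 5: II(SI)(SK(IS))
  step 6: I(SI)(SK(IS))
  step 7: SI(SK(IS))
  step 8: SI(SKS)

Answer: DIFFERENT — A ⇓ K, B ⇓ SI(SKS)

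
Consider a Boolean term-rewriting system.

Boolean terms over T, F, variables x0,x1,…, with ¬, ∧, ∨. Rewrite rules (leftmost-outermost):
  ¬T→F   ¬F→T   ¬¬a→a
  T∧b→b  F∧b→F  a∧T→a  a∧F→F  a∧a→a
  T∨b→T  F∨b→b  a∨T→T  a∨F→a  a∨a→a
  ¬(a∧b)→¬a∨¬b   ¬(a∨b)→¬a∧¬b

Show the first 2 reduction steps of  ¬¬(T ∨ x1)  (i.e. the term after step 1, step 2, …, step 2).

Answer: after 2 steps: T

Derivation:
  start: ¬¬(T ∨ x1)
  step 1: T ∨ x1
  step 2: T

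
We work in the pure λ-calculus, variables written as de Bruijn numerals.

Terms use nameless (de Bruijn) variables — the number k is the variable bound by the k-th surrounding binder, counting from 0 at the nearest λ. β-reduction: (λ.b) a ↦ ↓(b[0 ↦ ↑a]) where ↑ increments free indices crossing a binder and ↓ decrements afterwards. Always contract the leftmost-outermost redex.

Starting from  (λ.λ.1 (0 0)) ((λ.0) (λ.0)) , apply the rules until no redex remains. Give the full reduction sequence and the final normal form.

  start: (λ.λ.1 (0 0)) ((λ.0) (λ.0))
  →1  λ.(λ.0) (λ.0) (0 0)
  →2  λ.(λ.0) (0 0)
  →3  λ.0 0

Answer: normal form = λ.0 0  (in 3 steps)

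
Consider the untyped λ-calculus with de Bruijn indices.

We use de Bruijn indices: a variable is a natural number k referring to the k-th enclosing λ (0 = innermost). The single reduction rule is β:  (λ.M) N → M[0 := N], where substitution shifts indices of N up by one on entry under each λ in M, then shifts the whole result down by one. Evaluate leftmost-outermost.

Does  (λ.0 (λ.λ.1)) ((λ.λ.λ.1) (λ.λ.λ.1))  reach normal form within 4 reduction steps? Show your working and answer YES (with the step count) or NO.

Answer: YES — reaches normal form λ.λ.λ.1 in 3 ≤ 4 steps

Working:
  start: (λ.0 (λ.λ.1)) ((λ.λ.λ.1) (λ.λ.λ.1))
  [1] (λ.λ.λ.1) (λ.λ.λ.1) (λ.λ.1)
  [2] (λ.λ.1) (λ.λ.1)
  [3] λ.λ.λ.1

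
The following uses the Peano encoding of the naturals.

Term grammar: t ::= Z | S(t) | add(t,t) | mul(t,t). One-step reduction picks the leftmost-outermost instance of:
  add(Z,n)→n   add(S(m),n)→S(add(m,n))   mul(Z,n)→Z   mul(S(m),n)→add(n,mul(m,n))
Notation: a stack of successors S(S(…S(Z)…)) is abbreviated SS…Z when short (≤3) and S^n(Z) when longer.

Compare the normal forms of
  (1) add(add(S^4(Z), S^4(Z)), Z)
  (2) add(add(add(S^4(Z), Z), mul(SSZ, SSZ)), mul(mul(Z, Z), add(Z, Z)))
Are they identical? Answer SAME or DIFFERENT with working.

Term A:
  start: add(add(S^4(Z), S^4(Z)), Z)
  [1] add(S(add(SSSZ, S^4(Z))), Z)
  [2] S(add(add(SSSZ, S^4(Z)), Z))
  [3] S(add(S(add(SSZ, S^4(Z))), Z))
  [4] S(S(add(add(SSZ, S^4(Z)), Z)))
  [5] S(S(add(S(add(SZ, S^4(Z))), Z)))
  [6] S(S(S(add(add(SZ, S^4(Z)), Z))))
  [7] S(S(S(add(S(add(Z, S^4(Z))), Z))))
  [8] S(S(S(S(add(add(Z, S^4(Z)), Z)))))
  [9] S(S(S(S(add(S^4(Z), Z)))))
  [10] S(S(S(S(S(add(SSSZ, Z))))))
  [11] S(S(S(S(S(S(add(SSZ, Z)))))))
  [12] S(S(S(S(S(S(S(add(SZ, Z))))))))
  [13] S(S(S(S(S(S(S(S(add(Z, Z)))))))))
  [14] S^8(Z)

Term B:
  start: add(add(add(S^4(Z), Z), mul(SSZ, SSZ)), mul(mul(Z, Z), add(Z, Z)))
  [1] add(add(S(add(SSSZ, Z)), mul(SSZ, SSZ)), mul(mul(Z, Z), add(Z, Z)))
  [2] add(S(add(add(SSSZ, Z), mul(SSZ, SSZ))), mul(mul(Z, Z), add(Z, Z)))
  [3] S(add(add(add(SSSZ, Z), mul(SSZ, SSZ)), mul(mul(Z, Z), add(Z, Z))))
  [4] S(add(add(S(add(SSZ, Z)), mul(SSZ, SSZ)), mul(mul(Z, Z), add(Z, Z))))
  [5] S(add(S(add(add(SSZ, Z), mul(SSZ, SSZ))), mul(mul(Z, Z), add(Z, Z))))
  [6] S(S(add(add(add(SSZ, Z), mul(SSZ, SSZ)), mul(mul(Z, Z), add(Z, Z)))))
  [7] S(S(add(add(S(add(SZ, Z)), mul(SSZ, SSZ)), mul(mul(Z, Z), add(Z, Z)))))
  [8] S(S(add(S(add(add(SZ, Z), mul(SSZ, SSZ))), mul(mul(Z, Z), add(Z, Z)))))
  [9] S(S(S(add(add(add(SZ, Z), mul(SSZ, SSZ)), mul(mul(Z, Z), add(Z, Z))))))
  [10] S(S(S(add(add(S(add(Z, Z)), mul(SSZ, SSZ)), mul(mul(Z, Z), add(Z, Z))))))
  [11] S(S(S(add(S(add(add(Z, Z), mul(SSZ, SSZ))), mul(mul(Z, Z), add(Z, Z))))))
  [12] S(S(S(S(add(add(add(Z, Z), mul(SSZ, SSZ)), mul(mul(Z, Z), add(Z, Z)))))))
  [13] S(S(S(S(add(add(Z, mul(SSZ, SSZ)), mul(mul(Z, Z), add(Z, Z)))))))
  [14] S(S(S(S(add(mul(SSZ, SSZ), mul(mul(Z, Z), add(Z, Z)))))))
  [15] S(S(S(S(add(add(SSZ, mul(SZ, SSZ)), mul(mul(Z, Z), add(Z, Z)))))))
  [16] S(S(S(S(add(S(add(SZ, mul(SZ, SSZ))), mul(mul(Z, Z), add(Z, Z)))))))
  [17] S(S(S(S(S(add(add(SZ, mul(SZ, SSZ)), mul(mul(Z, Z), add(Z, Z))))))))
  [18] S(S(S(S(S(add(S(add(Z, mul(SZ, SSZ))), mul(mul(Z, Z), add(Z, Z))))))))
  [19] S(S(S(S(S(S(add(add(Z, mul(SZ, SSZ)), mul(mul(Z, Z), add(Z, Z)))))))))
  [20] S(S(S(S(S(S(add(mul(SZ, SSZ), mul(mul(Z, Z), add(Z, Z)))))))))
  [21] S(S(S(S(S(S(add(add(SSZ, mul(Z, SSZ)), mul(mul(Z, Z), add(Z, Z)))))))))
  [22] S(S(S(S(S(S(add(S(add(SZ, mul(Z, SSZ))), mul(mul(Z, Z), add(Z, Z)))))))))
  [23] S(S(S(S(S(S(S(add(add(SZ, mul(Z, SSZ)), mul(mul(Z, Z), add(Z, Z))))))))))
  [24] S(S(S(S(S(S(S(add(S(add(Z, mul(Z, SSZ))), mul(mul(Z, Z), add(Z, Z))))))))))
  [25] S(S(S(S(S(S(S(S(add(add(Z, mul(Z, SSZ)), mul(mul(Z, Z), add(Z, Z)))))))))))
  [26] S(S(S(S(S(S(S(S(add(mul(Z, SSZ), mul(mul(Z, Z), add(Z, Z)))))))))))
  [27] S(S(S(S(S(S(S(S(add(Z, mul(mul(Z, Z), add(Z, Z)))))))))))
  [28] S(S(S(S(S(S(S(S(mul(mul(Z, Z), add(Z, Z))))))))))
  [29] S(S(S(S(S(S(S(S(mul(Z, add(Z, Z))))))))))
  [30] S^8(Z)

Answer: SAME — A ⇓ S^8(Z), B ⇓ S^8(Z)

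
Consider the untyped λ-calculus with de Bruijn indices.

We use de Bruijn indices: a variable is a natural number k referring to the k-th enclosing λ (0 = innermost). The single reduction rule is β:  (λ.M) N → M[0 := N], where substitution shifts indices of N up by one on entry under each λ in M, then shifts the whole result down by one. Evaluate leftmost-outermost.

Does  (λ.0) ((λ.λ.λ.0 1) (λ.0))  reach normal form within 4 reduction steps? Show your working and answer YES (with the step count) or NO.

  start: (λ.0) ((λ.λ.λ.0 1) (λ.0))
  step 1: (λ.λ.λ.0 1) (λ.0)
  step 2: λ.λ.0 1

Answer: YES — reaches normal form λ.λ.0 1 in 2 ≤ 4 steps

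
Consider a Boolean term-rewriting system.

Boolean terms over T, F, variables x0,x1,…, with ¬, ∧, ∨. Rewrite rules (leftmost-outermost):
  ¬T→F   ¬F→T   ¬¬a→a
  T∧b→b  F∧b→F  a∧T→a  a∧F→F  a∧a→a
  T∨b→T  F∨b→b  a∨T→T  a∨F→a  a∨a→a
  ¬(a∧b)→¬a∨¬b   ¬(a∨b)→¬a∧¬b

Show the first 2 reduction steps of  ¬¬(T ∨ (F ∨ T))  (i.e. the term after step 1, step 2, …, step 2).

Answer: after 2 steps: T

Working:
  start: ¬¬(T ∨ (F ∨ T))
  step 1: T ∨ (F ∨ T)
  step 2: T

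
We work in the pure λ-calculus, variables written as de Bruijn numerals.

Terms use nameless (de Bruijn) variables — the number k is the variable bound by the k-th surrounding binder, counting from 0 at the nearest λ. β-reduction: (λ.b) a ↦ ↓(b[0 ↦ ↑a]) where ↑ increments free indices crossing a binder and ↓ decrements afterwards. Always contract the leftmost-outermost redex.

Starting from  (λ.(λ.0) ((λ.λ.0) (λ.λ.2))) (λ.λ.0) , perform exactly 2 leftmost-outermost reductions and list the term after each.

Answer: after 2 steps: (λ.λ.0) (λ.λ.λ.λ.0)

Working:
  start: (λ.(λ.0) ((λ.λ.0) (λ.λ.2))) (λ.λ.0)
  [1] (λ.0) ((λ.λ.0) (λ.λ.λ.λ.0))
  [2] (λ.λ.0) (λ.λ.λ.λ.0)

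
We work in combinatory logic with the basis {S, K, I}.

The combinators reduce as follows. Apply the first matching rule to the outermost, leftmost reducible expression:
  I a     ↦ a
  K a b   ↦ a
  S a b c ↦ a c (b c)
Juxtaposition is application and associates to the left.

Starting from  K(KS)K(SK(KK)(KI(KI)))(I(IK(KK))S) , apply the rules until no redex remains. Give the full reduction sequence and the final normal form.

  start: K(KS)K(SK(KK)(KI(KI)))(I(IK(KK))S)
  →1  KS(SK(KK)(KI(KI)))(I(IK(KK))S)
  →2  S(I(IK(KK))S)
  →3  S(IK(KK)S)
  →4  S(K(KK)S)
  →5  S(KK)

Answer: normal form = S(KK)  (in 5 steps)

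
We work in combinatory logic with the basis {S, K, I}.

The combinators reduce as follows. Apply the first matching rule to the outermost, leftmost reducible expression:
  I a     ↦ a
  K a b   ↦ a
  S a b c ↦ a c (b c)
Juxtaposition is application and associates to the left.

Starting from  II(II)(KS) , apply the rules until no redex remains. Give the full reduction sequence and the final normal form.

  start: II(II)(KS)
  →1  I(II)(KS)
  →2  II(KS)
  →3  I(KS)
  →4  KS

Answer: normal form = KS  (in 4 steps)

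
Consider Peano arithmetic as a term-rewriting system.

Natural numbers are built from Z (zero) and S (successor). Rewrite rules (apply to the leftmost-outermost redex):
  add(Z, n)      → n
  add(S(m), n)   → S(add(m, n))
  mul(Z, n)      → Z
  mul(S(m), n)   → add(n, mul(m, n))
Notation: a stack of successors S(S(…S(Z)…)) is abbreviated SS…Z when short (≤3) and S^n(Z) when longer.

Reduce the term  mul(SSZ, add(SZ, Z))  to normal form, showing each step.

Answer: normal form = SSZ  (in 11 steps)

Reduction:
  start: mul(SSZ, add(SZ, Z))
  step 1: add(add(SZ, Z), mul(SZ, add(SZ, Z)))
  step 2: add(S(add(Z, Z)), mul(SZ, add(SZ, Z)))
  step 3: S(add(add(Z, Z), mul(SZ, add(SZ, Z))))
  step 4: S(add(Z, mul(SZ, add(SZ, Z))))
  step 5: S(mul(SZ, add(SZ, Z)))
  step 6: S(add(add(SZ, Z), mul(Z, add(SZ, Z))))
  step 7: S(add(S(add(Z, Z)), mul(Z, add(SZ, Z))))
  step 8: S(S(add(add(Z, Z), mul(Z, add(SZ, Z)))))
  step 9: S(S(add(Z, mul(Z, add(SZ, Z)))))
  step 10: S(S(mul(Z, add(SZ, Z))))
  step 11: SSZ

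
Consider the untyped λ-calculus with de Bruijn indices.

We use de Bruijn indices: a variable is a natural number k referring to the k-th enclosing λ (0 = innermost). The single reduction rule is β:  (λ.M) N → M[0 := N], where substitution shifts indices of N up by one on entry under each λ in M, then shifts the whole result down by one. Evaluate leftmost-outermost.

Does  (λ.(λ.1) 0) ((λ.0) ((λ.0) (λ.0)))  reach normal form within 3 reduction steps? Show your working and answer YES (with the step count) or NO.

  start: (λ.(λ.1) 0) ((λ.0) ((λ.0) (λ.0)))
  step 1: (λ.(λ.0) ((λ.0) (λ.0))) ((λ.0) ((λ.0) (λ.0)))
  step 2: (λ.0) ((λ.0) (λ.0))
  step 3: (λ.0) (λ.0)

Answer: NO — after 3 steps the term is (λ.0) (λ.0), not yet normal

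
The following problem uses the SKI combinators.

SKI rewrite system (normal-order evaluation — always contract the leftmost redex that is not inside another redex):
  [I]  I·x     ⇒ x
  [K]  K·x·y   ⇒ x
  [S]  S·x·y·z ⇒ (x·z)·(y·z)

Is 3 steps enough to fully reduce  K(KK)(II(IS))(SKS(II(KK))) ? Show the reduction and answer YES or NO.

  start: K(KK)(II(IS))(SKS(II(KK)))
  [1] KK(SKS(II(KK)))
  [2] K

Answer: YES — reaches normal form K in 2 ≤ 3 steps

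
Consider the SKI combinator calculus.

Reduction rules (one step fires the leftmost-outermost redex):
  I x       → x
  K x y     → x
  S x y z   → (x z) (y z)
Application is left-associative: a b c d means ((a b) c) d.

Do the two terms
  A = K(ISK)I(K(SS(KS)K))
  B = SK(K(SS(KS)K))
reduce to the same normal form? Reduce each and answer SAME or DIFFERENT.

Answer: SAME — A ⇓ SK(K(SKS)), B ⇓ SK(K(SKS))

Reduction:
Term A:
  start: K(ISK)I(K(SS(KS)K))
  [1] ISK(K(SS(KS)K))
  [2] SK(K(SS(KS)K))
  [3] SK(K(SK(KSK)))
  [4] SK(K(SKS))

Term B:
  start: SK(K(SS(KS)K))
  [1] SK(K(SK(KSK)))
  [2] SK(K(SKS))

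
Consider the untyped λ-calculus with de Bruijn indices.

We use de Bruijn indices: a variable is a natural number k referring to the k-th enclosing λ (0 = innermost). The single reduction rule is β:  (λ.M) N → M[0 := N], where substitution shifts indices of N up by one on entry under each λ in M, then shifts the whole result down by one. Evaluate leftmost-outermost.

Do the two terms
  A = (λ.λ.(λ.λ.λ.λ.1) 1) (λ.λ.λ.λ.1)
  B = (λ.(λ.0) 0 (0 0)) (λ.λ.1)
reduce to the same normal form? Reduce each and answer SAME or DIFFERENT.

Answer: SAME — A ⇓ λ.λ.λ.λ.1, B ⇓ λ.λ.λ.λ.1

Working:
Term A:
  start: (λ.λ.(λ.λ.λ.λ.1) 1) (λ.λ.λ.λ.1)
  [1] λ.(λ.λ.λ.λ.1) (λ.λ.λ.λ.1)
  [2] λ.λ.λ.λ.1

Term B:
  start: (λ.(λ.0) 0 (0 0)) (λ.λ.1)
  [1] (λ.0) (λ.λ.1) ((λ.λ.1) (λ.λ.1))
  [2] (λ.λ.1) ((λ.λ.1) (λ.λ.1))
  [3] λ.(λ.λ.1) (λ.λ.1)
  [4] λ.λ.λ.λ.1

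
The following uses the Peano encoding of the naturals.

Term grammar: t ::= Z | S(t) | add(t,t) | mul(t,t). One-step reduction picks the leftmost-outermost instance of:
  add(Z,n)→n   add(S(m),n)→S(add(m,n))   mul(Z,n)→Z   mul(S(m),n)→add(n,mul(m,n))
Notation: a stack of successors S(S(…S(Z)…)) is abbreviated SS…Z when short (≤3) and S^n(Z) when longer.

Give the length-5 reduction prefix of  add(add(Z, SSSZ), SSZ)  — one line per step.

  start: add(add(Z, SSSZ), SSZ)
  [1] add(SSSZ, SSZ)
  [2] S(add(SSZ, SSZ))
  [3] S(S(add(SZ, SSZ)))
  [4] S(S(S(add(Z, SSZ))))
  [5] S^5(Z)

Answer: after 5 steps: S^5(Z)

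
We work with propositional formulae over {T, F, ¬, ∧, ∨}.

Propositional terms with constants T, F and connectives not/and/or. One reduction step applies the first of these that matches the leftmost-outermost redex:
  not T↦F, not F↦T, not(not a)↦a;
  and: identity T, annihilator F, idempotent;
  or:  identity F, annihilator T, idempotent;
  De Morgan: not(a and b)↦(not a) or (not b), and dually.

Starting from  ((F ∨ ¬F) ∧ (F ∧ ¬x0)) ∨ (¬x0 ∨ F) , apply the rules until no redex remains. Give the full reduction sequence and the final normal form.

  start: ((F ∨ ¬F) ∧ (F ∧ ¬x0)) ∨ (¬x0 ∨ F)
  [1] (¬F ∧ (F ∧ ¬x0)) ∨ (¬x0 ∨ F)
  [2] (T ∧ (F ∧ ¬x0)) ∨ (¬x0 ∨ F)
  [3] (F ∧ ¬x0) ∨ (¬x0 ∨ F)
  [4] F ∨ (¬x0 ∨ F)
  [5] ¬x0 ∨ F
  [6] ¬x0

Answer: normal form = ¬x0  (in 6 steps)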